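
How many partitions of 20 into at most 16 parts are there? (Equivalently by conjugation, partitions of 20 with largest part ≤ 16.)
p(20, parts ≤ 16) = 620

Use the recurrence p(n, m) = p(n, m−1) + p(n−m, m): either the largest part is < m (count p(n, m−1)) or the largest part is exactly m (remove one copy of m, count p(n−m, m)). With p(0, ·) = 1 this gives p(20, parts ≤ 16) = 620. (By conjugating Young diagrams, this also counts partitions of 20 into at most 16 parts.)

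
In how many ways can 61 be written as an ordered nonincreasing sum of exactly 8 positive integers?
p(61, 8 parts) = 41635

Partitions of n into exactly k parts are in bijection with partitions of n − k into at most k parts (subtract 1 from each part). So p(61, exactly 8) = p(53, parts ≤ 8). Computing via the recurrence p(m, j) = p(m, j−1) + p(m−j, j) gives 41635.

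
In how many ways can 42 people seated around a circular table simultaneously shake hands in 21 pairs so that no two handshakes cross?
C_21 = 24466267020

These noncrossing handshakes are counted by the Catalan number C_n = (1/(n + 1)) · C(2n, n). For n = 21: C_21 = (1/22) · C(42, 21) = 538257874440/22 = 24466267020.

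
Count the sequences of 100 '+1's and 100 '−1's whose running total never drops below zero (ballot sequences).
C_100 = 896519947090131496687170070074100632420837521538745909320

These ballot sequences are counted by the Catalan number C_n = (1/(n + 1)) · C(2n, n). For n = 100: C_100 = (1/101) · C(200, 100) = 90548514656103281165404177077484163874504589675413336841320/101 = 896519947090131496687170070074100632420837521538745909320.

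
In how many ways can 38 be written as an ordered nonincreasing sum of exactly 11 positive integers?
p(38, 11 parts) = 2331

Partitions of n into exactly k parts are in bijection with partitions of n − k into at most k parts (subtract 1 from each part). So p(38, exactly 11) = p(27, parts ≤ 11). Computing via the recurrence p(m, j) = p(m, j−1) + p(m−j, j) gives 2331.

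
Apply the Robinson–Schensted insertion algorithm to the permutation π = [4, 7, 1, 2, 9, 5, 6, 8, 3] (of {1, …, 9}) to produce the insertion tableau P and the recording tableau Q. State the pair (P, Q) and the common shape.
P = [1, 2, 3, 6, 8] / [4, 5, 9] / [7];  Q = [1, 2, 5, 7, 8] / [3, 4, 6] / [9];  common shape = (5, 3, 1)

Row-insert the values π_1, π_2, … into P one at a time, bumping the leftmost entry strictly greater than the inserted value down to the next row. The recording tableau Q records, in position (i, j), the step at which that cell was added to P.
  Insert 4 (step 1): P = [4];  Q = [1]
  Insert 7 (step 2): P = [4, 7];  Q = [1, 2]
  Insert 1 (step 3): P = [1, 7] / [4];  Q = [1, 2] / [3]
  Insert 2 (step 4): P = [1, 2] / [4, 7];  Q = [1, 2] / [3, 4]
  Insert 9 (step 5): P = [1, 2, 9] / [4, 7];  Q = [1, 2, 5] / [3, 4]
  Insert 5 (step 6): P = [1, 2, 5] / [4, 7, 9];  Q = [1, 2, 5] / [3, 4, 6]
  Insert 6 (step 7): P = [1, 2, 5, 6] / [4, 7, 9];  Q = [1, 2, 5, 7] / [3, 4, 6]
  Insert 8 (step 8): P = [1, 2, 5, 6, 8] / [4, 7, 9];  Q = [1, 2, 5, 7, 8] / [3, 4, 6]
  Insert 3 (step 9): P = [1, 2, 3, 6, 8] / [4, 5, 9] / [7];  Q = [1, 2, 5, 7, 8] / [3, 4, 6] / [9]
Final shape: (5, 3, 1).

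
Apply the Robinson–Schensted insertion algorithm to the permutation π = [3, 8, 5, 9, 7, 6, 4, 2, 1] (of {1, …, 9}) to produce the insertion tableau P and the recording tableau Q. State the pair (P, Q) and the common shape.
P = [1, 4, 6] / [2, 9] / [3] / [5] / [7] / [8];  Q = [1, 2, 4] / [3, 5] / [6] / [7] / [8] / [9];  common shape = (3, 2, 1, 1, 1, 1)

Row-insert the values π_1, π_2, … into P one at a time, bumping the leftmost entry strictly greater than the inserted value down to the next row. The recording tableau Q records, in position (i, j), the step at which that cell was added to P.
  Insert 3 (step 1): P = [3];  Q = [1]
  Insert 8 (step 2): P = [3, 8];  Q = [1, 2]
  Insert 5 (step 3): P = [3, 5] / [8];  Q = [1, 2] / [3]
  Insert 9 (step 4): P = [3, 5, 9] / [8];  Q = [1, 2, 4] / [3]
  Insert 7 (step 5): P = [3, 5, 7] / [8, 9];  Q = [1, 2, 4] / [3, 5]
  Insert 6 (step 6): P = [3, 5, 6] / [7, 9] / [8];  Q = [1, 2, 4] / [3, 5] / [6]
  Insert 4 (step 7): P = [3, 4, 6] / [5, 9] / [7] / [8];  Q = [1, 2, 4] / [3, 5] / [6] / [7]
  Insert 2 (step 8): P = [2, 4, 6] / [3, 9] / [5] / [7] / [8];  Q = [1, 2, 4] / [3, 5] / [6] / [7] / [8]
  Insert 1 (step 9): P = [1, 4, 6] / [2, 9] / [3] / [5] / [7] / [8];  Q = [1, 2, 4] / [3, 5] / [6] / [7] / [8] / [9]
Final shape: (3, 2, 1, 1, 1, 1).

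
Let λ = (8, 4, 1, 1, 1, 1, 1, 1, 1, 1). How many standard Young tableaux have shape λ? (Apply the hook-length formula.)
# SYT of shape (8, 4, 1, 1, 1, 1, 1, 1, 1, 1) = 6113250

Hook-length formula: f^λ = n! / Π hook(c), product over all cells c of the Young diagram. For λ = (8, 4, 1, 1, 1, 1, 1, 1, 1, 1), n = 20 boxes. Hook lengths by row (left-to-right, top-to-bottom): [17, 8, 7, 6, 4, 3, 2, 1]; [12, 3, 2, 1]; [8]; [7]; [6]; [5]; [4]; [3]; [2]; [1]. Product of hooks = 397971947520. So f^λ = 20! / 397971947520 = 2432902008176640000 / 397971947520 = 6113250.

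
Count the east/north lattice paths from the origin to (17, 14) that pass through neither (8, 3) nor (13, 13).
Number of paths = 187943600

Inclusion–exclusion. Total paths: C(31, 17) = 265182525. Through P₁: C(11, 8)·C(20, 9) = 27713400. Through P₂: C(26, 13)·C(5, 4) = 52003000. Since P₁ is strictly southwest of P₂, a monotone path through both must visit P₁ then P₂; paths through both = C(11, 8)·C(15, 5)·C(5, 4) = 2477475. Avoid both = 265182525 − 27713400 − 52003000 + 2477475 = 187943600.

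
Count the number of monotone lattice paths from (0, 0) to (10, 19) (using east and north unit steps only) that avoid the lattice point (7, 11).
Number of paths = 14779050

Total paths from (0, 0) to (10, 19): C(29, 10) = 20030010. Paths through (7, 11): (paths (0, 0) → (7, 11)) × (paths (7, 11) → (10, 19)) = C(18, 7) · C(11, 3) = 31824 · 165 = 5250960. Avoidance count = 20030010 − 5250960 = 14779050.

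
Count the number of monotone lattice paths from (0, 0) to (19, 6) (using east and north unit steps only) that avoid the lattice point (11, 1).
Number of paths = 161656

Total paths from (0, 0) to (19, 6): C(25, 19) = 177100. Paths through (11, 1): (paths (0, 0) → (11, 1)) × (paths (11, 1) → (19, 6)) = C(12, 11) · C(13, 8) = 12 · 1287 = 15444. Avoidance count = 177100 − 15444 = 161656.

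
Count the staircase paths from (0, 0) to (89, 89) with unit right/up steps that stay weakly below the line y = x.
C_89 = 254224158304000796523953440778841647086547372026600

These NE paths below the diagonal are counted by the Catalan number C_n = (1/(n + 1)) · C(2n, n). For n = 89: C_89 = (1/90) · C(178, 89) = 22880174247360071687155809670095748237789263482394000/90 = 254224158304000796523953440778841647086547372026600.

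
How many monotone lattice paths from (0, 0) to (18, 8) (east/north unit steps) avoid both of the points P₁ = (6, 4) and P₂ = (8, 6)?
Number of paths = 1065037

Inclusion–exclusion. Total paths: C(26, 18) = 1562275. Through P₁: C(10, 6)·C(16, 12) = 382200. Through P₂: C(14, 8)·C(12, 10) = 198198. Since P₁ is strictly southwest of P₂, a monotone path through both must visit P₁ then P₂; paths through both = C(10, 6)·C(4, 2)·C(12, 10) = 83160. Avoid both = 1562275 − 382200 − 198198 + 83160 = 1065037.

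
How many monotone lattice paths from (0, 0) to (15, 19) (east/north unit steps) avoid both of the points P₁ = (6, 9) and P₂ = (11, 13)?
Number of paths = 1001857690

Inclusion–exclusion. Total paths: C(34, 15) = 1855967520. Through P₁: C(15, 6)·C(19, 9) = 462351890. Through P₂: C(24, 11)·C(10, 4) = 524190240. Since P₁ is strictly southwest of P₂, a monotone path through both must visit P₁ then P₂; paths through both = C(15, 6)·C(9, 5)·C(10, 4) = 132432300. Avoid both = 1855967520 − 462351890 − 524190240 + 132432300 = 1001857690.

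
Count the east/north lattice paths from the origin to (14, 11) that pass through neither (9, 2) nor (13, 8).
Number of paths = 3579530

Inclusion–exclusion. Total paths: C(25, 14) = 4457400. Through P₁: C(11, 9)·C(14, 5) = 110110. Through P₂: C(21, 13)·C(4, 1) = 813960. Since P₁ is strictly southwest of P₂, a monotone path through both must visit P₁ then P₂; paths through both = C(11, 9)·C(10, 4)·C(4, 1) = 46200. Avoid both = 4457400 − 110110 − 813960 + 46200 = 3579530.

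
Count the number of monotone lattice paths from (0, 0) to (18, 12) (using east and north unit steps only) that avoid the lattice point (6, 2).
Number of paths = 68387137

Total paths from (0, 0) to (18, 12): C(30, 18) = 86493225. Paths through (6, 2): (paths (0, 0) → (6, 2)) × (paths (6, 2) → (18, 12)) = C(8, 6) · C(22, 12) = 28 · 646646 = 18106088. Avoidance count = 86493225 − 18106088 = 68387137.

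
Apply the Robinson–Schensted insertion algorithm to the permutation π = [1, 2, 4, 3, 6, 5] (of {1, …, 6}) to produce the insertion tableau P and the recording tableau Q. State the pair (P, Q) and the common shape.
P = [1, 2, 3, 5] / [4, 6];  Q = [1, 2, 3, 5] / [4, 6];  common shape = (4, 2)

Row-insert the values π_1, π_2, … into P one at a time, bumping the leftmost entry strictly greater than the inserted value down to the next row. The recording tableau Q records, in position (i, j), the step at which that cell was added to P.
  Insert 1 (step 1): P = [1];  Q = [1]
  Insert 2 (step 2): P = [1, 2];  Q = [1, 2]
  Insert 4 (step 3): P = [1, 2, 4];  Q = [1, 2, 3]
  Insert 3 (step 4): P = [1, 2, 3] / [4];  Q = [1, 2, 3] / [4]
  Insert 6 (step 5): P = [1, 2, 3, 6] / [4];  Q = [1, 2, 3, 5] / [4]
  Insert 5 (step 6): P = [1, 2, 3, 5] / [4, 6];  Q = [1, 2, 3, 5] / [4, 6]
Final shape: (4, 2).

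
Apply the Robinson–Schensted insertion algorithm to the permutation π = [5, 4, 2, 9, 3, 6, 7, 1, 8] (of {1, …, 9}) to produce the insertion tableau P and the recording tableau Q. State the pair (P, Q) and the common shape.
P = [1, 3, 6, 7, 8] / [2, 9] / [4] / [5];  Q = [1, 4, 6, 7, 9] / [2, 5] / [3] / [8];  common shape = (5, 2, 1, 1)

Row-insert the values π_1, π_2, … into P one at a time, bumping the leftmost entry strictly greater than the inserted value down to the next row. The recording tableau Q records, in position (i, j), the step at which that cell was added to P.
  Insert 5 (step 1): P = [5];  Q = [1]
  Insert 4 (step 2): P = [4] / [5];  Q = [1] / [2]
  Insert 2 (step 3): P = [2] / [4] / [5];  Q = [1] / [2] / [3]
  Insert 9 (step 4): P = [2, 9] / [4] / [5];  Q = [1, 4] / [2] / [3]
  Insert 3 (step 5): P = [2, 3] / [4, 9] / [5];  Q = [1, 4] / [2, 5] / [3]
  Insert 6 (step 6): P = [2, 3, 6] / [4, 9] / [5];  Q = [1, 4, 6] / [2, 5] / [3]
  Insert 7 (step 7): P = [2, 3, 6, 7] / [4, 9] / [5];  Q = [1, 4, 6, 7] / [2, 5] / [3]
  Insert 1 (step 8): P = [1, 3, 6, 7] / [2, 9] / [4] / [5];  Q = [1, 4, 6, 7] / [2, 5] / [3] / [8]
  Insert 8 (step 9): P = [1, 3, 6, 7, 8] / [2, 9] / [4] / [5];  Q = [1, 4, 6, 7, 9] / [2, 5] / [3] / [8]
Final shape: (5, 2, 1, 1).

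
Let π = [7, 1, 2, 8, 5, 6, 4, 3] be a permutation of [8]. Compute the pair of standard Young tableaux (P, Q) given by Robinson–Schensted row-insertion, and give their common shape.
P = [1, 2, 3, 6] / [4, 8] / [5] / [7];  Q = [1, 3, 4, 6] / [2, 5] / [7] / [8];  common shape = (4, 2, 1, 1)

Row-insert the values π_1, π_2, … into P one at a time, bumping the leftmost entry strictly greater than the inserted value down to the next row. The recording tableau Q records, in position (i, j), the step at which that cell was added to P.
  Insert 7 (step 1): P = [7];  Q = [1]
  Insert 1 (step 2): P = [1] / [7];  Q = [1] / [2]
  Insert 2 (step 3): P = [1, 2] / [7];  Q = [1, 3] / [2]
  Insert 8 (step 4): P = [1, 2, 8] / [7];  Q = [1, 3, 4] / [2]
  Insert 5 (step 5): P = [1, 2, 5] / [7, 8];  Q = [1, 3, 4] / [2, 5]
  Insert 6 (step 6): P = [1, 2, 5, 6] / [7, 8];  Q = [1, 3, 4, 6] / [2, 5]
  Insert 4 (step 7): P = [1, 2, 4, 6] / [5, 8] / [7];  Q = [1, 3, 4, 6] / [2, 5] / [7]
  Insert 3 (step 8): P = [1, 2, 3, 6] / [4, 8] / [5] / [7];  Q = [1, 3, 4, 6] / [2, 5] / [7] / [8]
Final shape: (4, 2, 1, 1).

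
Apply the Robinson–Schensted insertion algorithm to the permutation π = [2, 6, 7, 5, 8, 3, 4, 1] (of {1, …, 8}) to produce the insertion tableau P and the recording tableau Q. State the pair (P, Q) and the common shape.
P = [1, 3, 4, 8] / [2, 7] / [5] / [6];  Q = [1, 2, 3, 5] / [4, 7] / [6] / [8];  common shape = (4, 2, 1, 1)

Row-insert the values π_1, π_2, … into P one at a time, bumping the leftmost entry strictly greater than the inserted value down to the next row. The recording tableau Q records, in position (i, j), the step at which that cell was added to P.
  Insert 2 (step 1): P = [2];  Q = [1]
  Insert 6 (step 2): P = [2, 6];  Q = [1, 2]
  Insert 7 (step 3): P = [2, 6, 7];  Q = [1, 2, 3]
  Insert 5 (step 4): P = [2, 5, 7] / [6];  Q = [1, 2, 3] / [4]
  Insert 8 (step 5): P = [2, 5, 7, 8] / [6];  Q = [1, 2, 3, 5] / [4]
  Insert 3 (step 6): P = [2, 3, 7, 8] / [5] / [6];  Q = [1, 2, 3, 5] / [4] / [6]
  Insert 4 (step 7): P = [2, 3, 4, 8] / [5, 7] / [6];  Q = [1, 2, 3, 5] / [4, 7] / [6]
  Insert 1 (step 8): P = [1, 3, 4, 8] / [2, 7] / [5] / [6];  Q = [1, 2, 3, 5] / [4, 7] / [6] / [8]
Final shape: (4, 2, 1, 1).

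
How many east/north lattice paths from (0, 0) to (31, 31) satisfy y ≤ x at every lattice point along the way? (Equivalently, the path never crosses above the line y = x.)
Number of paths = 14544636039226909

By the reflection principle (André's argument), the number of monotone paths to (31, 31) with n ≤ m that never go above y = x is C(62, 31) − C(62, 32) = 465428353255261088 − 450883717216034179 = 14544636039226909.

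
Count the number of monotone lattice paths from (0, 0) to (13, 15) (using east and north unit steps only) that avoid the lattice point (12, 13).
Number of paths = 21841260

Total paths from (0, 0) to (13, 15): C(28, 13) = 37442160. Paths through (12, 13): (paths (0, 0) → (12, 13)) × (paths (12, 13) → (13, 15)) = C(25, 12) · C(3, 1) = 5200300 · 3 = 15600900. Avoidance count = 37442160 − 15600900 = 21841260.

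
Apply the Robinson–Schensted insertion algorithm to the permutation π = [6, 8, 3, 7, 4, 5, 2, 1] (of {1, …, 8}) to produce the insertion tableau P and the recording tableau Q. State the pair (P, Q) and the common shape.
P = [1, 4, 5] / [2, 7] / [3] / [6] / [8];  Q = [1, 2, 6] / [3, 4] / [5] / [7] / [8];  common shape = (3, 2, 1, 1, 1)

Row-insert the values π_1, π_2, … into P one at a time, bumping the leftmost entry strictly greater than the inserted value down to the next row. The recording tableau Q records, in position (i, j), the step at which that cell was added to P.
  Insert 6 (step 1): P = [6];  Q = [1]
  Insert 8 (step 2): P = [6, 8];  Q = [1, 2]
  Insert 3 (step 3): P = [3, 8] / [6];  Q = [1, 2] / [3]
  Insert 7 (step 4): P = [3, 7] / [6, 8];  Q = [1, 2] / [3, 4]
  Insert 4 (step 5): P = [3, 4] / [6, 7] / [8];  Q = [1, 2] / [3, 4] / [5]
  Insert 5 (step 6): P = [3, 4, 5] / [6, 7] / [8];  Q = [1, 2, 6] / [3, 4] / [5]
  Insert 2 (step 7): P = [2, 4, 5] / [3, 7] / [6] / [8];  Q = [1, 2, 6] / [3, 4] / [5] / [7]
  Insert 1 (step 8): P = [1, 4, 5] / [2, 7] / [3] / [6] / [8];  Q = [1, 2, 6] / [3, 4] / [5] / [7] / [8]
Final shape: (3, 2, 1, 1, 1).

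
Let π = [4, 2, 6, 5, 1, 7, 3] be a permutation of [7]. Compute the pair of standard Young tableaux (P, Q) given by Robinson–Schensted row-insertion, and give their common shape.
P = [1, 3, 7] / [2, 5] / [4, 6];  Q = [1, 3, 6] / [2, 4] / [5, 7];  common shape = (3, 2, 2)

Row-insert the values π_1, π_2, … into P one at a time, bumping the leftmost entry strictly greater than the inserted value down to the next row. The recording tableau Q records, in position (i, j), the step at which that cell was added to P.
  Insert 4 (step 1): P = [4];  Q = [1]
  Insert 2 (step 2): P = [2] / [4];  Q = [1] / [2]
  Insert 6 (step 3): P = [2, 6] / [4];  Q = [1, 3] / [2]
  Insert 5 (step 4): P = [2, 5] / [4, 6];  Q = [1, 3] / [2, 4]
  Insert 1 (step 5): P = [1, 5] / [2, 6] / [4];  Q = [1, 3] / [2, 4] / [5]
  Insert 7 (step 6): P = [1, 5, 7] / [2, 6] / [4];  Q = [1, 3, 6] / [2, 4] / [5]
  Insert 3 (step 7): P = [1, 3, 7] / [2, 5] / [4, 6];  Q = [1, 3, 6] / [2, 4] / [5, 7]
Final shape: (3, 2, 2).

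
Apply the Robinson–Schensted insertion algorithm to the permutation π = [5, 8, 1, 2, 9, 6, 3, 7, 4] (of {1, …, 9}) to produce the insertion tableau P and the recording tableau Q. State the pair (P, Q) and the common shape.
P = [1, 2, 3, 4] / [5, 6, 7] / [8, 9];  Q = [1, 2, 5, 8] / [3, 4, 6] / [7, 9];  common shape = (4, 3, 2)

Row-insert the values π_1, π_2, … into P one at a time, bumping the leftmost entry strictly greater than the inserted value down to the next row. The recording tableau Q records, in position (i, j), the step at which that cell was added to P.
  Insert 5 (step 1): P = [5];  Q = [1]
  Insert 8 (step 2): P = [5, 8];  Q = [1, 2]
  Insert 1 (step 3): P = [1, 8] / [5];  Q = [1, 2] / [3]
  Insert 2 (step 4): P = [1, 2] / [5, 8];  Q = [1, 2] / [3, 4]
  Insert 9 (step 5): P = [1, 2, 9] / [5, 8];  Q = [1, 2, 5] / [3, 4]
  Insert 6 (step 6): P = [1, 2, 6] / [5, 8, 9];  Q = [1, 2, 5] / [3, 4, 6]
  Insert 3 (step 7): P = [1, 2, 3] / [5, 6, 9] / [8];  Q = [1, 2, 5] / [3, 4, 6] / [7]
  Insert 7 (step 8): P = [1, 2, 3, 7] / [5, 6, 9] / [8];  Q = [1, 2, 5, 8] / [3, 4, 6] / [7]
  Insert 4 (step 9): P = [1, 2, 3, 4] / [5, 6, 7] / [8, 9];  Q = [1, 2, 5, 8] / [3, 4, 6] / [7, 9]
Final shape: (4, 3, 2).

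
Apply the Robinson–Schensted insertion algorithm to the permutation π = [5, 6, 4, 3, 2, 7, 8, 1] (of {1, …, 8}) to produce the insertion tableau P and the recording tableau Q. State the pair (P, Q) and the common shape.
P = [1, 6, 7, 8] / [2] / [3] / [4] / [5];  Q = [1, 2, 6, 7] / [3] / [4] / [5] / [8];  common shape = (4, 1, 1, 1, 1)

Row-insert the values π_1, π_2, … into P one at a time, bumping the leftmost entry strictly greater than the inserted value down to the next row. The recording tableau Q records, in position (i, j), the step at which that cell was added to P.
  Insert 5 (step 1): P = [5];  Q = [1]
  Insert 6 (step 2): P = [5, 6];  Q = [1, 2]
  Insert 4 (step 3): P = [4, 6] / [5];  Q = [1, 2] / [3]
  Insert 3 (step 4): P = [3, 6] / [4] / [5];  Q = [1, 2] / [3] / [4]
  Insert 2 (step 5): P = [2, 6] / [3] / [4] / [5];  Q = [1, 2] / [3] / [4] / [5]
  Insert 7 (step 6): P = [2, 6, 7] / [3] / [4] / [5];  Q = [1, 2, 6] / [3] / [4] / [5]
  Insert 8 (step 7): P = [2, 6, 7, 8] / [3] / [4] / [5];  Q = [1, 2, 6, 7] / [3] / [4] / [5]
  Insert 1 (step 8): P = [1, 6, 7, 8] / [2] / [3] / [4] / [5];  Q = [1, 2, 6, 7] / [3] / [4] / [5] / [8]
Final shape: (4, 1, 1, 1, 1).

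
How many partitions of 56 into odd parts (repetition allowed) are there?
p_odd(56) = 7108

Enumerate partitions using only odd parts via the recurrence o(n, m) = o(n, m−2) + o(n−m, m) over odd m, starting from the largest odd part ≤ n. This gives p_odd(56) = 7108. (Euler's theorem: equals the count of distinct-part partitions.)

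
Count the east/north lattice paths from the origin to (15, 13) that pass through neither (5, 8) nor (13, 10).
Number of paths = 22715789

Inclusion–exclusion. Total paths: C(28, 15) = 37442160. Through P₁: C(13, 5)·C(15, 10) = 3864861. Through P₂: C(23, 13)·C(5, 2) = 11440660. Since P₁ is strictly southwest of P₂, a monotone path through both must visit P₁ then P₂; paths through both = C(13, 5)·C(10, 8)·C(5, 2) = 579150. Avoid both = 37442160 − 3864861 − 11440660 + 579150 = 22715789.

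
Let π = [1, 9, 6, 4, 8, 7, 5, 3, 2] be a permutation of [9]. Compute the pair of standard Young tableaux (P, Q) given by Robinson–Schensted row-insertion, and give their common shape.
P = [1, 2, 5] / [3, 7] / [4] / [6] / [8] / [9];  Q = [1, 2, 5] / [3, 6] / [4] / [7] / [8] / [9];  common shape = (3, 2, 1, 1, 1, 1)

Row-insert the values π_1, π_2, … into P one at a time, bumping the leftmost entry strictly greater than the inserted value down to the next row. The recording tableau Q records, in position (i, j), the step at which that cell was added to P.
  Insert 1 (step 1): P = [1];  Q = [1]
  Insert 9 (step 2): P = [1, 9];  Q = [1, 2]
  Insert 6 (step 3): P = [1, 6] / [9];  Q = [1, 2] / [3]
  Insert 4 (step 4): P = [1, 4] / [6] / [9];  Q = [1, 2] / [3] / [4]
  Insert 8 (step 5): P = [1, 4, 8] / [6] / [9];  Q = [1, 2, 5] / [3] / [4]
  Insert 7 (step 6): P = [1, 4, 7] / [6, 8] / [9];  Q = [1, 2, 5] / [3, 6] / [4]
  Insert 5 (step 7): P = [1, 4, 5] / [6, 7] / [8] / [9];  Q = [1, 2, 5] / [3, 6] / [4] / [7]
  Insert 3 (step 8): P = [1, 3, 5] / [4, 7] / [6] / [8] / [9];  Q = [1, 2, 5] / [3, 6] / [4] / [7] / [8]
  Insert 2 (step 9): P = [1, 2, 5] / [3, 7] / [4] / [6] / [8] / [9];  Q = [1, 2, 5] / [3, 6] / [4] / [7] / [8] / [9]
Final shape: (3, 2, 1, 1, 1, 1).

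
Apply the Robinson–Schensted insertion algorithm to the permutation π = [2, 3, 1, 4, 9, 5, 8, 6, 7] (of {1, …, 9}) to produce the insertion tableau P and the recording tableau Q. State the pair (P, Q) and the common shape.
P = [1, 3, 4, 5, 6, 7] / [2, 8] / [9];  Q = [1, 2, 4, 5, 7, 9] / [3, 6] / [8];  common shape = (6, 2, 1)

Row-insert the values π_1, π_2, … into P one at a time, bumping the leftmost entry strictly greater than the inserted value down to the next row. The recording tableau Q records, in position (i, j), the step at which that cell was added to P.
  Insert 2 (step 1): P = [2];  Q = [1]
  Insert 3 (step 2): P = [2, 3];  Q = [1, 2]
  Insert 1 (step 3): P = [1, 3] / [2];  Q = [1, 2] / [3]
  Insert 4 (step 4): P = [1, 3, 4] / [2];  Q = [1, 2, 4] / [3]
  Insert 9 (step 5): P = [1, 3, 4, 9] / [2];  Q = [1, 2, 4, 5] / [3]
  Insert 5 (step 6): P = [1, 3, 4, 5] / [2, 9];  Q = [1, 2, 4, 5] / [3, 6]
  Insert 8 (step 7): P = [1, 3, 4, 5, 8] / [2, 9];  Q = [1, 2, 4, 5, 7] / [3, 6]
  Insert 6 (step 8): P = [1, 3, 4, 5, 6] / [2, 8] / [9];  Q = [1, 2, 4, 5, 7] / [3, 6] / [8]
  Insert 7 (step 9): P = [1, 3, 4, 5, 6, 7] / [2, 8] / [9];  Q = [1, 2, 4, 5, 7, 9] / [3, 6] / [8]
Final shape: (6, 2, 1).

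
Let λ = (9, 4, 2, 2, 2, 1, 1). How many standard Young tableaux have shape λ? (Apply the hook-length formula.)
# SYT of shape (9, 4, 2, 2, 2, 1, 1) = 271591320

Hook-length formula: f^λ = n! / Π hook(c), product over all cells c of the Young diagram. For λ = (9, 4, 2, 2, 2, 1, 1), n = 21 boxes. Hook lengths by row (left-to-right, top-to-bottom): [15, 12, 8, 7, 5, 4, 3, 2, 1]; [9, 6, 2, 1]; [6, 3]; [5, 2]; [4, 1]; [2]; [1]. Product of hooks = 188116992000. So f^λ = 21! / 188116992000 = 51090942171709440000 / 188116992000 = 271591320.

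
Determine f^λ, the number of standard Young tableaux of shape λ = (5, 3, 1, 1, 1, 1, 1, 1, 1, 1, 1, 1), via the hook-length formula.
# SYT of shape (5, 3, 1, 1, 1, 1, 1, 1, 1, 1, 1, 1) = 106029

Hook-length formula: f^λ = n! / Π hook(c), product over all cells c of the Young diagram. For λ = (5, 3, 1, 1, 1, 1, 1, 1, 1, 1, 1, 1), n = 18 boxes. Hook lengths by row (left-to-right, top-to-bottom): [16, 5, 4, 2, 1]; [13, 2, 1]; [10]; [9]; [8]; [7]; [6]; [5]; [4]; [3]; [2]; [1]. Product of hooks = 60383232000. So f^λ = 18! / 60383232000 = 6402373705728000 / 60383232000 = 106029.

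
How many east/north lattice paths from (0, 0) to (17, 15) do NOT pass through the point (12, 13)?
Number of paths = 456516420

Total paths from (0, 0) to (17, 15): C(32, 17) = 565722720. Paths through (12, 13): (paths (0, 0) → (12, 13)) × (paths (12, 13) → (17, 15)) = C(25, 12) · C(7, 5) = 5200300 · 21 = 109206300. Avoidance count = 565722720 − 109206300 = 456516420.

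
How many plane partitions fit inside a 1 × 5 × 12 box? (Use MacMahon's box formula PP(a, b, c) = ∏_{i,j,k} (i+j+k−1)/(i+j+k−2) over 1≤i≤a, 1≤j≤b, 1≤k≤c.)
PP(1, 5, 12) = 6188

Evaluate the triple product over i = 1..1, j = 1..5, k = 1..12. The factors are (2/1) · (3/2) · (4/3) · (5/4) · (6/5) · (7/6) · (8/7) · (9/8) · … (60 factors total). The numerators and denominators telescope so the product is an integer; carrying out the multiplication exactly gives PP(1, 5, 12) = 6188.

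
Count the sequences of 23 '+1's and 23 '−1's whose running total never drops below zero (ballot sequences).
C_23 = 343059613650

These ballot sequences are counted by the Catalan number C_n = (1/(n + 1)) · C(2n, n). For n = 23: C_23 = (1/24) · C(46, 23) = 8233430727600/24 = 343059613650.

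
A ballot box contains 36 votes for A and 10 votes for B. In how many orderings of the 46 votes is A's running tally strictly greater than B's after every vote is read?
Strict-lead orderings = 2304024151

Total orderings of the 46 votes with 36 for A: C(46, 36) = 4076350421. By the Bertrand ballot formula (Cycle Lemma / reflection principle), the number of orderings in which A is strictly ahead of B throughout is (p − q)/(p + q) · C(p + q, p) = (36 − 10)/(36 + 10) · 4076350421 = 2304024151.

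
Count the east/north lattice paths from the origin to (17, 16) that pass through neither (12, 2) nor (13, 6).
Number of paths = 1139041285

Inclusion–exclusion. Total paths: C(33, 17) = 1166803110. Through P₁: C(14, 12)·C(19, 5) = 1058148. Through P₂: C(19, 13)·C(14, 4) = 27159132. Since P₁ is strictly southwest of P₂, a monotone path through both must visit P₁ then P₂; paths through both = C(14, 12)·C(5, 1)·C(14, 4) = 455455. Avoid both = 1166803110 − 1058148 − 27159132 + 455455 = 1139041285.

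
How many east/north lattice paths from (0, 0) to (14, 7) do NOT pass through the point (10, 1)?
Number of paths = 113970

Total paths from (0, 0) to (14, 7): C(21, 14) = 116280. Paths through (10, 1): (paths (0, 0) → (10, 1)) × (paths (10, 1) → (14, 7)) = C(11, 10) · C(10, 4) = 11 · 210 = 2310. Avoidance count = 116280 − 2310 = 113970.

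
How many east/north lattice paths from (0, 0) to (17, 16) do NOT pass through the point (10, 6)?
Number of paths = 1011063526

Total paths from (0, 0) to (17, 16): C(33, 17) = 1166803110. Paths through (10, 6): (paths (0, 0) → (10, 6)) × (paths (10, 6) → (17, 16)) = C(16, 10) · C(17, 7) = 8008 · 19448 = 155739584. Avoidance count = 1166803110 − 155739584 = 1011063526.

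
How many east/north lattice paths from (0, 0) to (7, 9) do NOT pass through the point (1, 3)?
Number of paths = 7744

Total paths from (0, 0) to (7, 9): C(16, 7) = 11440. Paths through (1, 3): (paths (0, 0) → (1, 3)) × (paths (1, 3) → (7, 9)) = C(4, 1) · C(12, 6) = 4 · 924 = 3696. Avoidance count = 11440 − 3696 = 7744.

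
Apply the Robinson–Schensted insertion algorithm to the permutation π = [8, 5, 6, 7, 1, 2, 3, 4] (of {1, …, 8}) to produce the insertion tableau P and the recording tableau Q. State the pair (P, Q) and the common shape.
P = [1, 2, 3, 4] / [5, 6, 7] / [8];  Q = [1, 3, 4, 8] / [2, 6, 7] / [5];  common shape = (4, 3, 1)

Row-insert the values π_1, π_2, … into P one at a time, bumping the leftmost entry strictly greater than the inserted value down to the next row. The recording tableau Q records, in position (i, j), the step at which that cell was added to P.
  Insert 8 (step 1): P = [8];  Q = [1]
  Insert 5 (step 2): P = [5] / [8];  Q = [1] / [2]
  Insert 6 (step 3): P = [5, 6] / [8];  Q = [1, 3] / [2]
  Insert 7 (step 4): P = [5, 6, 7] / [8];  Q = [1, 3, 4] / [2]
  Insert 1 (step 5): P = [1, 6, 7] / [5] / [8];  Q = [1, 3, 4] / [2] / [5]
  Insert 2 (step 6): P = [1, 2, 7] / [5, 6] / [8];  Q = [1, 3, 4] / [2, 6] / [5]
  Insert 3 (step 7): P = [1, 2, 3] / [5, 6, 7] / [8];  Q = [1, 3, 4] / [2, 6, 7] / [5]
  Insert 4 (step 8): P = [1, 2, 3, 4] / [5, 6, 7] / [8];  Q = [1, 3, 4, 8] / [2, 6, 7] / [5]
Final shape: (4, 3, 1).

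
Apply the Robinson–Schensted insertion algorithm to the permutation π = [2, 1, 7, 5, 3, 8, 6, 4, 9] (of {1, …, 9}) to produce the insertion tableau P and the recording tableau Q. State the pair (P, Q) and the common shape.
P = [1, 3, 4, 9] / [2, 5, 6] / [7, 8];  Q = [1, 3, 6, 9] / [2, 4, 7] / [5, 8];  common shape = (4, 3, 2)

Row-insert the values π_1, π_2, … into P one at a time, bumping the leftmost entry strictly greater than the inserted value down to the next row. The recording tableau Q records, in position (i, j), the step at which that cell was added to P.
  Insert 2 (step 1): P = [2];  Q = [1]
  Insert 1 (step 2): P = [1] / [2];  Q = [1] / [2]
  Insert 7 (step 3): P = [1, 7] / [2];  Q = [1, 3] / [2]
  Insert 5 (step 4): P = [1, 5] / [2, 7];  Q = [1, 3] / [2, 4]
  Insert 3 (step 5): P = [1, 3] / [2, 5] / [7];  Q = [1, 3] / [2, 4] / [5]
  Insert 8 (step 6): P = [1, 3, 8] / [2, 5] / [7];  Q = [1, 3, 6] / [2, 4] / [5]
  Insert 6 (step 7): P = [1, 3, 6] / [2, 5, 8] / [7];  Q = [1, 3, 6] / [2, 4, 7] / [5]
  Insert 4 (step 8): P = [1, 3, 4] / [2, 5, 6] / [7, 8];  Q = [1, 3, 6] / [2, 4, 7] / [5, 8]
  Insert 9 (step 9): P = [1, 3, 4, 9] / [2, 5, 6] / [7, 8];  Q = [1, 3, 6, 9] / [2, 4, 7] / [5, 8]
Final shape: (4, 3, 2).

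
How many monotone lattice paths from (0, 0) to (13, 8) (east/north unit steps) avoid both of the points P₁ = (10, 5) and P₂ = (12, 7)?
Number of paths = 78690

Inclusion–exclusion. Total paths: C(21, 13) = 203490. Through P₁: C(15, 10)·C(6, 3) = 60060. Through P₂: C(19, 12)·C(2, 1) = 100776. Since P₁ is strictly southwest of P₂, a monotone path through both must visit P₁ then P₂; paths through both = C(15, 10)·C(4, 2)·C(2, 1) = 36036. Avoid both = 203490 − 60060 − 100776 + 36036 = 78690.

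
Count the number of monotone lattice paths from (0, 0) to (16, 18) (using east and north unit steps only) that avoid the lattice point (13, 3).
Number of paths = 2203504470

Total paths from (0, 0) to (16, 18): C(34, 16) = 2203961430. Paths through (13, 3): (paths (0, 0) → (13, 3)) × (paths (13, 3) → (16, 18)) = C(16, 13) · C(18, 3) = 560 · 816 = 456960. Avoidance count = 2203961430 − 456960 = 2203504470.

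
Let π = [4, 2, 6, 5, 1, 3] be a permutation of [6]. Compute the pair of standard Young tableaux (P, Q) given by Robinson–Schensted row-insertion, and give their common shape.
P = [1, 3] / [2, 5] / [4, 6];  Q = [1, 3] / [2, 4] / [5, 6];  common shape = (2, 2, 2)

Row-insert the values π_1, π_2, … into P one at a time, bumping the leftmost entry strictly greater than the inserted value down to the next row. The recording tableau Q records, in position (i, j), the step at which that cell was added to P.
  Insert 4 (step 1): P = [4];  Q = [1]
  Insert 2 (step 2): P = [2] / [4];  Q = [1] / [2]
  Insert 6 (step 3): P = [2, 6] / [4];  Q = [1, 3] / [2]
  Insert 5 (step 4): P = [2, 5] / [4, 6];  Q = [1, 3] / [2, 4]
  Insert 1 (step 5): P = [1, 5] / [2, 6] / [4];  Q = [1, 3] / [2, 4] / [5]
  Insert 3 (step 6): P = [1, 3] / [2, 5] / [4, 6];  Q = [1, 3] / [2, 4] / [5, 6]
Final shape: (2, 2, 2).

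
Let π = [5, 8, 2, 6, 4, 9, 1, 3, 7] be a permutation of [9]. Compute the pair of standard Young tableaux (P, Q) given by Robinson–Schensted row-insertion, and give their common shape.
P = [1, 3, 7] / [2, 4, 9] / [5, 6] / [8];  Q = [1, 2, 6] / [3, 4, 9] / [5, 8] / [7];  common shape = (3, 3, 2, 1)

Row-insert the values π_1, π_2, … into P one at a time, bumping the leftmost entry strictly greater than the inserted value down to the next row. The recording tableau Q records, in position (i, j), the step at which that cell was added to P.
  Insert 5 (step 1): P = [5];  Q = [1]
  Insert 8 (step 2): P = [5, 8];  Q = [1, 2]
  Insert 2 (step 3): P = [2, 8] / [5];  Q = [1, 2] / [3]
  Insert 6 (step 4): P = [2, 6] / [5, 8];  Q = [1, 2] / [3, 4]
  Insert 4 (step 5): P = [2, 4] / [5, 6] / [8];  Q = [1, 2] / [3, 4] / [5]
  Insert 9 (step 6): P = [2, 4, 9] / [5, 6] / [8];  Q = [1, 2, 6] / [3, 4] / [5]
  Insert 1 (step 7): P = [1, 4, 9] / [2, 6] / [5] / [8];  Q = [1, 2, 6] / [3, 4] / [5] / [7]
  Insert 3 (step 8): P = [1, 3, 9] / [2, 4] / [5, 6] / [8];  Q = [1, 2, 6] / [3, 4] / [5, 8] / [7]
  Insert 7 (step 9): P = [1, 3, 7] / [2, 4, 9] / [5, 6] / [8];  Q = [1, 2, 6] / [3, 4, 9] / [5, 8] / [7]
Final shape: (3, 3, 2, 1).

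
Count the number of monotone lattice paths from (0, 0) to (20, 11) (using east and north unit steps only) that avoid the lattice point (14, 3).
Number of paths = 82630275

Total paths from (0, 0) to (20, 11): C(31, 20) = 84672315. Paths through (14, 3): (paths (0, 0) → (14, 3)) × (paths (14, 3) → (20, 11)) = C(17, 14) · C(14, 6) = 680 · 3003 = 2042040. Avoidance count = 84672315 − 2042040 = 82630275.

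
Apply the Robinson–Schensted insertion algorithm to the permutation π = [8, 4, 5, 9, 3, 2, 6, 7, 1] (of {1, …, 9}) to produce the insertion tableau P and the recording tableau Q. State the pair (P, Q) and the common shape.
P = [1, 5, 6, 7] / [2, 9] / [3] / [4] / [8];  Q = [1, 3, 4, 8] / [2, 7] / [5] / [6] / [9];  common shape = (4, 2, 1, 1, 1)

Row-insert the values π_1, π_2, … into P one at a time, bumping the leftmost entry strictly greater than the inserted value down to the next row. The recording tableau Q records, in position (i, j), the step at which that cell was added to P.
  Insert 8 (step 1): P = [8];  Q = [1]
  Insert 4 (step 2): P = [4] / [8];  Q = [1] / [2]
  Insert 5 (step 3): P = [4, 5] / [8];  Q = [1, 3] / [2]
  Insert 9 (step 4): P = [4, 5, 9] / [8];  Q = [1, 3, 4] / [2]
  Insert 3 (step 5): P = [3, 5, 9] / [4] / [8];  Q = [1, 3, 4] / [2] / [5]
  Insert 2 (step 6): P = [2, 5, 9] / [3] / [4] / [8];  Q = [1, 3, 4] / [2] / [5] / [6]
  Insert 6 (step 7): P = [2, 5, 6] / [3, 9] / [4] / [8];  Q = [1, 3, 4] / [2, 7] / [5] / [6]
  Insert 7 (step 8): P = [2, 5, 6, 7] / [3, 9] / [4] / [8];  Q = [1, 3, 4, 8] / [2, 7] / [5] / [6]
  Insert 1 (step 9): P = [1, 5, 6, 7] / [2, 9] / [3] / [4] / [8];  Q = [1, 3, 4, 8] / [2, 7] / [5] / [6] / [9]
Final shape: (4, 2, 1, 1, 1).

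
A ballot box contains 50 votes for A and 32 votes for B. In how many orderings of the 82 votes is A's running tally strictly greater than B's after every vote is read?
Strict-lead orderings = 13038830116731230997042

Total orderings of the 82 votes with 50 for A: C(82, 50) = 59399114976220052319858. By the Bertrand ballot formula (Cycle Lemma / reflection principle), the number of orderings in which A is strictly ahead of B throughout is (p − q)/(p + q) · C(p + q, p) = (50 − 32)/(50 + 32) · 59399114976220052319858 = 13038830116731230997042.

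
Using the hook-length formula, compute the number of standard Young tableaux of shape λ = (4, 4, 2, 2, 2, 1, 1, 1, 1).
# SYT of shape (4, 4, 2, 2, 2, 1, 1, 1, 1) = 1989000

Hook-length formula: f^λ = n! / Π hook(c), product over all cells c of the Young diagram. For λ = (4, 4, 2, 2, 2, 1, 1, 1, 1), n = 18 boxes. Hook lengths by row (left-to-right, top-to-bottom): [12, 7, 3, 2]; [11, 6, 2, 1]; [8, 3]; [7, 2]; [6, 1]; [4]; [3]; [2]; [1]. Product of hooks = 3218890752. So f^λ = 18! / 3218890752 = 6402373705728000 / 3218890752 = 1989000.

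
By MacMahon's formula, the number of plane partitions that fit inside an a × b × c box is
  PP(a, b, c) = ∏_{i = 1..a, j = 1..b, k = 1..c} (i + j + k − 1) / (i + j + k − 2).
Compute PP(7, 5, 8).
PP(7, 5, 8) = 201299981193168

Evaluate the triple product over i = 1..7, j = 1..5, k = 1..8. The factors are (2/1) · (3/2) · (4/3) · (5/4) · (6/5) · (7/6) · (8/7) · (9/8) · … (280 factors total). The numerators and denominators telescope so the product is an integer; carrying out the multiplication exactly gives PP(7, 5, 8) = 201299981193168.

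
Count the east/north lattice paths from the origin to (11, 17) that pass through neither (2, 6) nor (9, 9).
Number of paths = 14734600

Inclusion–exclusion. Total paths: C(28, 11) = 21474180. Through P₁: C(8, 2)·C(20, 9) = 4702880. Through P₂: C(18, 9)·C(10, 2) = 2187900. Since P₁ is strictly southwest of P₂, a monotone path through both must visit P₁ then P₂; paths through both = C(8, 2)·C(10, 7)·C(10, 2) = 151200. Avoid both = 21474180 − 4702880 − 2187900 + 151200 = 14734600.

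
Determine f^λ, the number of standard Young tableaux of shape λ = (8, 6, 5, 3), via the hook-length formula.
# SYT of shape (8, 6, 5, 3) = 581981400

Hook-length formula: f^λ = n! / Π hook(c), product over all cells c of the Young diagram. For λ = (8, 6, 5, 3), n = 22 boxes. Hook lengths by row (left-to-right, top-to-bottom): [11, 10, 9, 7, 6, 4, 2, 1]; [8, 7, 6, 4, 3, 1]; [6, 5, 4, 2, 1]; [3, 2, 1]. Product of hooks = 1931334451200. So f^λ = 22! / 1931334451200 = 1124000727777607680000 / 1931334451200 = 581981400.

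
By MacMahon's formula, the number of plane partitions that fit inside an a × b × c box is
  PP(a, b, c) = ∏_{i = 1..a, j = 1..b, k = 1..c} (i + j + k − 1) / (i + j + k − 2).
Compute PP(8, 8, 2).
PP(8, 8, 2) = 34763300

Evaluate the triple product over i = 1..8, j = 1..8, k = 1..2. The factors are (2/1) · (3/2) · (3/2) · (4/3) · (4/3) · (5/4) · (5/4) · (6/5) · … (128 factors total). The numerators and denominators telescope so the product is an integer; carrying out the multiplication exactly gives PP(8, 8, 2) = 34763300.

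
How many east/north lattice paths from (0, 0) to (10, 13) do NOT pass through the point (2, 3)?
Number of paths = 706486

Total paths from (0, 0) to (10, 13): C(23, 10) = 1144066. Paths through (2, 3): (paths (0, 0) → (2, 3)) × (paths (2, 3) → (10, 13)) = C(5, 2) · C(18, 8) = 10 · 43758 = 437580. Avoidance count = 1144066 − 437580 = 706486.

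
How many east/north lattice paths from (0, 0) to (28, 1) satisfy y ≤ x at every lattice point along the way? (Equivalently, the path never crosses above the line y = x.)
Number of paths = 28

By the reflection principle (André's argument), the number of monotone paths to (28, 1) with n ≤ m that never go above y = x is C(29, 28) − C(29, 29) = 29 − 1 = 28.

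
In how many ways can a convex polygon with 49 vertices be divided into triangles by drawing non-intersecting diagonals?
C_47 = 33868773757191046886429490

These polygon triangulations are counted by the Catalan number C_n = (1/(n + 1)) · C(2n, n). For n = 47: C_47 = (1/48) · C(94, 47) = 1625701140345170250548615520/48 = 33868773757191046886429490.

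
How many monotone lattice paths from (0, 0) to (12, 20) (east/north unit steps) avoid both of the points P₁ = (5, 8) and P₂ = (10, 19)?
Number of paths = 117718302

Inclusion–exclusion. Total paths: C(32, 12) = 225792840. Through P₁: C(13, 5)·C(19, 7) = 64849356. Through P₂: C(29, 10)·C(3, 2) = 60090030. Since P₁ is strictly southwest of P₂, a monotone path through both must visit P₁ then P₂; paths through both = C(13, 5)·C(16, 5)·C(3, 2) = 16864848. Avoid both = 225792840 − 64849356 − 60090030 + 16864848 = 117718302.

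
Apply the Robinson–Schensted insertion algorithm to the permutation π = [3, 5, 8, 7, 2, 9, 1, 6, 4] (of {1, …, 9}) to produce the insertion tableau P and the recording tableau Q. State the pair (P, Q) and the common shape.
P = [1, 4, 6, 9] / [2, 5] / [3, 7] / [8];  Q = [1, 2, 3, 6] / [4, 8] / [5, 9] / [7];  common shape = (4, 2, 2, 1)

Row-insert the values π_1, π_2, … into P one at a time, bumping the leftmost entry strictly greater than the inserted value down to the next row. The recording tableau Q records, in position (i, j), the step at which that cell was added to P.
  Insert 3 (step 1): P = [3];  Q = [1]
  Insert 5 (step 2): P = [3, 5];  Q = [1, 2]
  Insert 8 (step 3): P = [3, 5, 8];  Q = [1, 2, 3]
  Insert 7 (step 4): P = [3, 5, 7] / [8];  Q = [1, 2, 3] / [4]
  Insert 2 (step 5): P = [2, 5, 7] / [3] / [8];  Q = [1, 2, 3] / [4] / [5]
  Insert 9 (step 6): P = [2, 5, 7, 9] / [3] / [8];  Q = [1, 2, 3, 6] / [4] / [5]
  Insert 1 (step 7): P = [1, 5, 7, 9] / [2] / [3] / [8];  Q = [1, 2, 3, 6] / [4] / [5] / [7]
  Insert 6 (step 8): P = [1, 5, 6, 9] / [2, 7] / [3] / [8];  Q = [1, 2, 3, 6] / [4, 8] / [5] / [7]
  Insert 4 (step 9): P = [1, 4, 6, 9] / [2, 5] / [3, 7] / [8];  Q = [1, 2, 3, 6] / [4, 8] / [5, 9] / [7]
Final shape: (4, 2, 2, 1).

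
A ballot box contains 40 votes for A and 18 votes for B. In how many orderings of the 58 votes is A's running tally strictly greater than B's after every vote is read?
Strict-lead orderings = 170679037933635

Total orderings of the 58 votes with 40 for A: C(58, 40) = 449972009097765. By the Bertrand ballot formula (Cycle Lemma / reflection principle), the number of orderings in which A is strictly ahead of B throughout is (p − q)/(p + q) · C(p + q, p) = (40 − 18)/(40 + 18) · 449972009097765 = 170679037933635.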